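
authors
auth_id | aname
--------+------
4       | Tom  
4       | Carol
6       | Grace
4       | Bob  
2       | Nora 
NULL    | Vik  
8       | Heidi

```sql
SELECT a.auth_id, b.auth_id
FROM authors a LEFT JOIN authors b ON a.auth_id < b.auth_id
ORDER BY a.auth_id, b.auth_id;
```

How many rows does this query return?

14

LEFT JOIN keeps every row from `authors a`; unmatched rows get NULL for `authors b`'s columns.
Matching on a.auth_id < b.auth_id. A NULL in a compared column never satisfies the condition.
- a[0] auth_id=4 → 2 match(es) in b → 2 row(s).
- a[1] auth_id=4 → 2 match(es) in b → 2 row(s).
- a[2] auth_id=6 → 1 match(es) in b → 1 row(s).
- a[3] auth_id=4 → 2 match(es) in b → 2 row(s).
- a[4] auth_id=2 → 5 match(es) in b → 5 row(s).
- a[5] auth_id=NULL → no match; kept with NULLs on the b side.
- a[6] auth_id=8 → no match; kept with NULLs on the b side.
Total: 12 matched + 2 padded = 14 rows.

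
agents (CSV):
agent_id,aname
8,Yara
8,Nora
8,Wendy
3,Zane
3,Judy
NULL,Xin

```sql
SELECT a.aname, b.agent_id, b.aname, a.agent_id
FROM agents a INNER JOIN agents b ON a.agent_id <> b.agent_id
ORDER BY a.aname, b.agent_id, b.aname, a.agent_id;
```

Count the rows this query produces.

INNER JOIN keeps only pairs where the ON condition holds.
Matching on a.agent_id <> b.agent_id. A NULL in a compared column never satisfies the condition.
Matched pairs: 12.
Total: 12 rows.

12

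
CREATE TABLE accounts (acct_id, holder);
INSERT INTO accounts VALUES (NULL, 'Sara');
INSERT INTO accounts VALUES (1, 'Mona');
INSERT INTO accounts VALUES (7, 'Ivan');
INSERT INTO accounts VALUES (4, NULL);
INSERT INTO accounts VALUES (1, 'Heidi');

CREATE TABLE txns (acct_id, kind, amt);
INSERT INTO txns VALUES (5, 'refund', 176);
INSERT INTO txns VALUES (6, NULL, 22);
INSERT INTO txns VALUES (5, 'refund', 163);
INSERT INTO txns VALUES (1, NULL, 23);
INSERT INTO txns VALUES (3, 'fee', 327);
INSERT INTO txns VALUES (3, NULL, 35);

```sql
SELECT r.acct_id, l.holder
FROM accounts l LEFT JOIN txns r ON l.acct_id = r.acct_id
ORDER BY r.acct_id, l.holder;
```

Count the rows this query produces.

5

LEFT JOIN keeps every row from `accounts`; unmatched rows get NULL for `txns`'s columns.
Matching on l.acct_id = r.acct_id. A NULL in a compared column never satisfies the condition.
Matched pairs: 2; unmatched l rows kept: 3.
Total: 2 matched + 3 padded = 5 rows.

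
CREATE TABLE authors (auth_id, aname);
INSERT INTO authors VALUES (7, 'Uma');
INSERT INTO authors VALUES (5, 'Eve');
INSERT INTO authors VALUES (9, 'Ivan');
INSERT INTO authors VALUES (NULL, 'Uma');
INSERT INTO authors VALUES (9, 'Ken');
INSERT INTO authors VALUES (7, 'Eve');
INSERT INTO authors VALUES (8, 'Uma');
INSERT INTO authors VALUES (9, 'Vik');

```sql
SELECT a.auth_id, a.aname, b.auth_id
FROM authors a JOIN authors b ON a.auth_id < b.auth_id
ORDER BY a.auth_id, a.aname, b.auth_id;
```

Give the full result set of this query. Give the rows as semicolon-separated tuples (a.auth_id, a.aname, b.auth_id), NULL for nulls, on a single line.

(5, Eve, 7); (5, Eve, 7); (5, Eve, 8); (5, Eve, 9); (5, Eve, 9); (5, Eve, 9); (7, Eve, 8); (7, Eve, 9); (7, Eve, 9); (7, Eve, 9); (7, Uma, 8); (7, Uma, 9); (7, Uma, 9); (7, Uma, 9); (8, Uma, 9); (8, Uma, 9); (8, Uma, 9)

INNER JOIN keeps only pairs where the ON condition holds.
Matching on a.auth_id < b.auth_id. A NULL in a compared column never satisfies the condition.
Matched pairs: 17.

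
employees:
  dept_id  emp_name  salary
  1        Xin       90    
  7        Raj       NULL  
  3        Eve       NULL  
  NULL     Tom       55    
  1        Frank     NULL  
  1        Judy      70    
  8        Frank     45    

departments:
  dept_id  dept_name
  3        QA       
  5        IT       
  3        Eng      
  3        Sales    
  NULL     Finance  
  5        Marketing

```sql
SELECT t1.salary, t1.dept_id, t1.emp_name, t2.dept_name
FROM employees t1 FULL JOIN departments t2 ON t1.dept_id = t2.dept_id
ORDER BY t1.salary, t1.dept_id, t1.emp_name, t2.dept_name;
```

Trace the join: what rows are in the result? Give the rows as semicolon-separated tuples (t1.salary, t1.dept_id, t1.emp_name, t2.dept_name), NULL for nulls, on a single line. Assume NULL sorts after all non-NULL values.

(45, 8, Frank, NULL); (55, NULL, Tom, NULL); (70, 1, Judy, NULL); (90, 1, Xin, NULL); (NULL, 1, Frank, NULL); (NULL, 3, Eve, Eng); (NULL, 3, Eve, QA); (NULL, 3, Eve, Sales); (NULL, 7, Raj, NULL); (NULL, NULL, NULL, Finance); (NULL, NULL, NULL, IT); (NULL, NULL, NULL, Marketing)

FULL OUTER JOIN keeps every row from both sides; unmatched rows get NULL for the other side's columns.
Matching on t1.dept_id = t2.dept_id. A NULL in a compared column never satisfies the condition.
Matched pairs: 3; unmatched t1 rows kept: 6; unmatched t2 rows kept: 3.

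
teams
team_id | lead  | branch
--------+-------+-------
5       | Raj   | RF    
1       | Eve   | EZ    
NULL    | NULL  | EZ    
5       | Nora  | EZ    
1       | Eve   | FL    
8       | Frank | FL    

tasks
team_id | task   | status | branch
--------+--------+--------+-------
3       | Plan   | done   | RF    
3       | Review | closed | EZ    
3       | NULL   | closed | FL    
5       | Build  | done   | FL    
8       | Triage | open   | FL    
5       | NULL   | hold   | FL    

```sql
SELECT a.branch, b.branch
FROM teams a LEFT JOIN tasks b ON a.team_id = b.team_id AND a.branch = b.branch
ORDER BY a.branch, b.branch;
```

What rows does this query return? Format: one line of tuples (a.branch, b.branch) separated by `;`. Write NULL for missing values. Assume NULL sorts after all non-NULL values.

LEFT JOIN keeps every row from `teams`; unmatched rows get NULL for `tasks`'s columns.
Matching on a.team_id = b.team_id AND a.branch = b.branch. A NULL in a compared column never satisfies the condition.
- a[0] team_id=5, branch=RF → no match; kept with NULLs on the b side.
- a[1] team_id=1, branch=EZ → no match; kept with NULLs on the b side.
- a[2] team_id=NULL, branch=EZ → no match; kept with NULLs on the b side.
- a[3] team_id=5, branch=EZ → no match; kept with NULLs on the b side.
- a[4] team_id=1, branch=FL → no match; kept with NULLs on the b side.
- a[5] team_id=8, branch=FL → 1 match(es) in b → 1 row(s).
After projecting and ordering:
a.branch | b.branch
EZ | NULL
EZ | NULL
EZ | NULL
FL | FL
FL | NULL
RF | NULL

(EZ, NULL); (EZ, NULL); (EZ, NULL); (FL, FL); (FL, NULL); (RF, NULL)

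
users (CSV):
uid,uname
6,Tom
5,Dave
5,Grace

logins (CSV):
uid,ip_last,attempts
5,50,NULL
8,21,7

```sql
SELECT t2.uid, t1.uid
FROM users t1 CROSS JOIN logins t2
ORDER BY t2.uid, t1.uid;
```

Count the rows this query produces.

6

CROSS JOIN pairs every row of `users` with every row of `logins`: 3 × 2 = 6 rows.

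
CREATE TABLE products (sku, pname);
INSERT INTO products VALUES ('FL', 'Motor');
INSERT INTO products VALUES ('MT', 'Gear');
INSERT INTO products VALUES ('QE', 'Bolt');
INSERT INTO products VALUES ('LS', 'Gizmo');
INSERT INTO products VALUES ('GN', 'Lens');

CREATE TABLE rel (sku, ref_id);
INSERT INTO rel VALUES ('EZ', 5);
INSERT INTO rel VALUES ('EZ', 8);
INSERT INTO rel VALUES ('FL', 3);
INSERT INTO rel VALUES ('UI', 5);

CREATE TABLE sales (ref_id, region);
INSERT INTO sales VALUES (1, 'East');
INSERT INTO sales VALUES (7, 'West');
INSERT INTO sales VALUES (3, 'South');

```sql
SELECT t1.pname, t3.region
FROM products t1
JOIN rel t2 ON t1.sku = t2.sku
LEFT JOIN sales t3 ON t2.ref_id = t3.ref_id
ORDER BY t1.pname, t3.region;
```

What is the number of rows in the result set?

Evaluate left to right. First `products t1 INNER JOIN rel t2` on sku: 1 row(s).
Then LEFT JOIN `sales t3` on ref_id: each of those 1 rows is kept; rows whose t2.ref_id has no match in t3 get NULL for t3's columns.
Result: 1 row(s).

1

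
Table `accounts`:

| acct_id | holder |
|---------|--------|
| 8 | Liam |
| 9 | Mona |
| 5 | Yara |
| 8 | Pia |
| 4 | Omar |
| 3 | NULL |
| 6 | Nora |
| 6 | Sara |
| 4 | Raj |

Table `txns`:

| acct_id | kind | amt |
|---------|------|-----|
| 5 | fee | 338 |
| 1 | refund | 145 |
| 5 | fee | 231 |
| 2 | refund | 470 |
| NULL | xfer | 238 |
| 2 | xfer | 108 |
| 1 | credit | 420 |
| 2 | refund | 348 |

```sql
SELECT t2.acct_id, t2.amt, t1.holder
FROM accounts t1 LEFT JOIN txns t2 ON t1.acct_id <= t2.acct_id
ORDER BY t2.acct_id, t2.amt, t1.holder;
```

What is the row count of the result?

13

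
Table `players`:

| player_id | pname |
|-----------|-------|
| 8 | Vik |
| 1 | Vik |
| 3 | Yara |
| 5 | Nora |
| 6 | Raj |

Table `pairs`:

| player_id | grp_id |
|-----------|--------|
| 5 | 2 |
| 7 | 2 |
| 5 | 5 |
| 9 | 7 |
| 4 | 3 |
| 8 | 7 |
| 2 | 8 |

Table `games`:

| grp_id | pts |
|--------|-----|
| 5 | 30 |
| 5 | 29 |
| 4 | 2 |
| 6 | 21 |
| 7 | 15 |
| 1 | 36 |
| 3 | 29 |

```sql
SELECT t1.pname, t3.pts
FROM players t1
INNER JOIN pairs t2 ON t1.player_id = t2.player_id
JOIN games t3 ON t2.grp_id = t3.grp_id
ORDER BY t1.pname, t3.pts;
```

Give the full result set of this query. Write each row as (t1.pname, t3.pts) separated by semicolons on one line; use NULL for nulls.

(Nora, 29); (Nora, 30); (Vik, 15)

Joins associate left-to-right: players INNER JOIN pairs on player_id gives 3 intermediate row(s).
Then INNER JOIN `games t3` on grp_id: keep only rows whose t2.grp_id appears in t3.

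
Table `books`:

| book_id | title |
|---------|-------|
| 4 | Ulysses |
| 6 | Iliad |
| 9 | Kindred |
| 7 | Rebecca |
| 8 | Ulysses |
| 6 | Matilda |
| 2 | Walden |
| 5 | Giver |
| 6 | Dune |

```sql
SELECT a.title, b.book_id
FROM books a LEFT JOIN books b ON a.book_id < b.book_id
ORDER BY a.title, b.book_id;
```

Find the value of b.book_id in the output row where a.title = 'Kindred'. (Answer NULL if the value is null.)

NULL

LEFT JOIN keeps every row from `books a`; unmatched rows get NULL for `books b`'s columns.
Matching on a.book_id < b.book_id.
- a[0] book_id=4 → 7 match(es) in b → 7 row(s).
- a[1] book_id=6 → 3 match(es) in b → 3 row(s).
- a[2] book_id=9 → no match; kept with NULLs on the b side.
- a[3] book_id=7 → 2 match(es) in b → 2 row(s).
- a[4] book_id=8 → 1 match(es) in b → 1 row(s).
- a[5] book_id=6 → 3 match(es) in b → 3 row(s).
- a[6] book_id=2 → 8 match(es) in b → 8 row(s).
- a[7] book_id=5 → 6 match(es) in b → 6 row(s).
- a[8] book_id=6 → 3 match(es) in b → 3 row(s).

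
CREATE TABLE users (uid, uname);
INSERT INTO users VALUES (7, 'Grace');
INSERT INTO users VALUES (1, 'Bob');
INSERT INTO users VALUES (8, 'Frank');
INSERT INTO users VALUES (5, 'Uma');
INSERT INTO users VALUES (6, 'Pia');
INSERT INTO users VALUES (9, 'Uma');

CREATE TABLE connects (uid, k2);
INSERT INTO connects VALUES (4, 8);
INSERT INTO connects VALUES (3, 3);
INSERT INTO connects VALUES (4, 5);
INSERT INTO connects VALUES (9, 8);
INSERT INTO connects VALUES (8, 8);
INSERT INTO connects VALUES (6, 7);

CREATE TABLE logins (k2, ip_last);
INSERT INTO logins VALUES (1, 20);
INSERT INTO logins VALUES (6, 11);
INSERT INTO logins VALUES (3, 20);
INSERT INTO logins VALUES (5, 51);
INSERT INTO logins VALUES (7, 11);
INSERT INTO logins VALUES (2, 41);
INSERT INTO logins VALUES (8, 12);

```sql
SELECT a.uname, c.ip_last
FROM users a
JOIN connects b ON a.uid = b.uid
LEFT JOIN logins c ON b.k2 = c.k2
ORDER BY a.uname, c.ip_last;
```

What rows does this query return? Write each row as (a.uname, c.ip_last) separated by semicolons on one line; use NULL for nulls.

Evaluate left to right. First `users a INNER JOIN connects b` on uid: 3 row(s).
Then LEFT JOIN `logins c` on k2: each of those 3 rows is kept; rows whose b.k2 has no match in c get NULL for c's columns.

(Frank, 12); (Pia, 11); (Uma, 12)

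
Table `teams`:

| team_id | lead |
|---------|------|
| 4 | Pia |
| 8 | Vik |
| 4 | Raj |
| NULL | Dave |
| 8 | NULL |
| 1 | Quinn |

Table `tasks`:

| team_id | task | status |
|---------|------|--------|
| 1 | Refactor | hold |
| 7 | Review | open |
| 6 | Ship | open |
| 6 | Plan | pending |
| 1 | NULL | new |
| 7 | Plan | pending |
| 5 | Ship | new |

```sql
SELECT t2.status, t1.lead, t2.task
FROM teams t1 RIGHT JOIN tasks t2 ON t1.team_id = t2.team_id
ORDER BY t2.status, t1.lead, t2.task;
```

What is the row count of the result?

7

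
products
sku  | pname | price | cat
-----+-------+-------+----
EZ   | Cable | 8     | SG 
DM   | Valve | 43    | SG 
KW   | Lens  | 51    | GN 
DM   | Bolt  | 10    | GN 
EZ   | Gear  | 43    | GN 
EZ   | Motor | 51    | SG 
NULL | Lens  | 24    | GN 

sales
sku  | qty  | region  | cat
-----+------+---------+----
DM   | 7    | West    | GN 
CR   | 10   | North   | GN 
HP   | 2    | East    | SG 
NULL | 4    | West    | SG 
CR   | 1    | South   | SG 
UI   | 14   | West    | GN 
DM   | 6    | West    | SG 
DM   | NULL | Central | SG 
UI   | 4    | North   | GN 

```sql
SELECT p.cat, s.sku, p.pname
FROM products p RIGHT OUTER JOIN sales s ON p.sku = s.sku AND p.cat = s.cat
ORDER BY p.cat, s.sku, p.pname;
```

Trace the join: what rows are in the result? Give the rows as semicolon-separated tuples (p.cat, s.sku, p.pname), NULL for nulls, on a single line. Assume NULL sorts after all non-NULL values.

(GN, DM, Bolt); (SG, DM, Valve); (SG, DM, Valve); (NULL, CR, NULL); (NULL, CR, NULL); (NULL, HP, NULL); (NULL, UI, NULL); (NULL, UI, NULL); (NULL, NULL, NULL)

RIGHT JOIN keeps every row from `sales`; unmatched rows get NULL for `products`'s columns.
Matching on p.sku = s.sku AND p.cat = s.cat. A NULL in a compared column never satisfies the condition.
Matched pairs: 3; unmatched s rows kept: 6.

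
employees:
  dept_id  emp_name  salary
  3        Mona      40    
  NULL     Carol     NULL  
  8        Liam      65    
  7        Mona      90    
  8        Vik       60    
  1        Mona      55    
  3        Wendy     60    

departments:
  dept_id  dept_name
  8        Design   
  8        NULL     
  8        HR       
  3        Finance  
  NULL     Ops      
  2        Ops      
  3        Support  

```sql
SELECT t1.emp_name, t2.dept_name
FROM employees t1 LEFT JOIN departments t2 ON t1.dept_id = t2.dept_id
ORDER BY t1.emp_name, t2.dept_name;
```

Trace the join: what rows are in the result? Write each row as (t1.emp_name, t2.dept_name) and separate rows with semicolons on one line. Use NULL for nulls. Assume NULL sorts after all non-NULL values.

LEFT JOIN keeps every row from `employees`; unmatched rows get NULL for `departments`'s columns.
Matching on t1.dept_id = t2.dept_id. A NULL in a compared column never satisfies the condition.
Matched pairs: 10; unmatched t1 rows kept: 3.

(Carol, NULL); (Liam, Design); (Liam, HR); (Liam, NULL); (Mona, Finance); (Mona, Support); (Mona, NULL); (Mona, NULL); (Vik, Design); (Vik, HR); (Vik, NULL); (Wendy, Finance); (Wendy, Support)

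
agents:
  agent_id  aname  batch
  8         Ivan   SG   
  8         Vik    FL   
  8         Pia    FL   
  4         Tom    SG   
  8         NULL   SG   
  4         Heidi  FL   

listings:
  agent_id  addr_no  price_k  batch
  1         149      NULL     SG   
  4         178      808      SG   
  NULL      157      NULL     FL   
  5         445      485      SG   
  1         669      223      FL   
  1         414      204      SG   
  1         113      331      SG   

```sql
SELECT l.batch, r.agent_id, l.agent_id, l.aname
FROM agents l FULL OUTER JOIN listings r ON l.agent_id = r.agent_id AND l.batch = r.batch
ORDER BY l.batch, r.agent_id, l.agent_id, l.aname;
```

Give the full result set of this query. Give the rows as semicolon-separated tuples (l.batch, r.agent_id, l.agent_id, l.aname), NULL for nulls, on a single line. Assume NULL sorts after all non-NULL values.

(FL, NULL, 4, Heidi); (FL, NULL, 8, Pia); (FL, NULL, 8, Vik); (SG, 4, 4, Tom); (SG, NULL, 8, Ivan); (SG, NULL, 8, NULL); (NULL, 1, NULL, NULL); (NULL, 1, NULL, NULL); (NULL, 1, NULL, NULL); (NULL, 1, NULL, NULL); (NULL, 5, NULL, NULL); (NULL, NULL, NULL, NULL)

FULL OUTER JOIN keeps every row from both sides; unmatched rows get NULL for the other side's columns.
Matching on l.agent_id = r.agent_id AND l.batch = r.batch. A NULL in a compared column never satisfies the condition.
- agent_id=8, batch=SG: no r row matches, row kept with r columns NULL.
- agent_id=8, batch=FL: no r row matches, row kept with r columns NULL.
- agent_id=8, batch=FL: no r row matches, row kept with r columns NULL.
- agent_id=4, batch=SG: 1 matching r row(s), so 1 row(s) emitted.
- agent_id=8, batch=SG: no r row matches, row kept with r columns NULL.
- agent_id=4, batch=FL: no r row matches, row kept with r columns NULL.
- 6 row(s) from r found no l partner → padded with NULL.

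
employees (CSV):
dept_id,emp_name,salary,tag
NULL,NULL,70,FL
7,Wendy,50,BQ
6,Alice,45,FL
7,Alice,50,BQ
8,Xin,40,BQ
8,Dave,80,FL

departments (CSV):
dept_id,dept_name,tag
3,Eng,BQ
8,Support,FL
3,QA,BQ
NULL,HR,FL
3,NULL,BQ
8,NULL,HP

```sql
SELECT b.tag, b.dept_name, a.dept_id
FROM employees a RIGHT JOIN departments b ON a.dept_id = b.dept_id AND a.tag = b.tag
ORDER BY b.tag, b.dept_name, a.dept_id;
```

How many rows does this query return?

6

RIGHT JOIN keeps every row from `departments`; unmatched rows get NULL for `employees`'s columns.
Matching on a.dept_id = b.dept_id AND a.tag = b.tag. A NULL in a compared column never satisfies the condition.
- dept_id=NULL, tag=FL: no matching b row.
- dept_id=7, tag=BQ: no matching b row.
- dept_id=6, tag=FL: no matching b row.
- dept_id=7, tag=BQ: no matching b row.
- dept_id=8, tag=BQ: no matching b row.
- dept_id=8, tag=FL: 1 matching b row(s), so 1 row(s) emitted.
- plus 5 unmatched b row(s), each kept with NULL a columns.
Total: 1 matched + 5 padded = 6 rows.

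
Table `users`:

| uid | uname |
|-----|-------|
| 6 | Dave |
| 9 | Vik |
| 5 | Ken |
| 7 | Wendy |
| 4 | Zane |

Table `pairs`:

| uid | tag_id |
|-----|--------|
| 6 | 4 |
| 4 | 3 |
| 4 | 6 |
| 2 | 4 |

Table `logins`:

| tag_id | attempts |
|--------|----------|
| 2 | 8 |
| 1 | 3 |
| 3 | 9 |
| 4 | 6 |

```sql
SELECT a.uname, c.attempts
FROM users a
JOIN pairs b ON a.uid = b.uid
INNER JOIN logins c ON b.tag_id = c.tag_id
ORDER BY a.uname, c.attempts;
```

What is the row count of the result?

Evaluate left to right. First `users a INNER JOIN pairs b` on uid: 3 row(s).
Then INNER JOIN `logins c` on tag_id: keep only rows whose b.tag_id appears in c.
Result: 2 row(s).

2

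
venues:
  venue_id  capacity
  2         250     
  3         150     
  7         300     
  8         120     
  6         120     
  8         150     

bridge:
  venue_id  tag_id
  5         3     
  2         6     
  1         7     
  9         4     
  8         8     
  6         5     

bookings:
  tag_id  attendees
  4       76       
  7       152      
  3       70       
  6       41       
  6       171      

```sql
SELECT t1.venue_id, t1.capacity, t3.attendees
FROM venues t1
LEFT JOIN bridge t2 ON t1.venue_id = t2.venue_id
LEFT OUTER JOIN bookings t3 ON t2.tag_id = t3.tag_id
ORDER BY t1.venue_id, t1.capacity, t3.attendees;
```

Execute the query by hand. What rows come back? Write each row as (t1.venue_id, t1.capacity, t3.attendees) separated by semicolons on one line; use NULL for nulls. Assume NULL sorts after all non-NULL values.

(2, 250, 41); (2, 250, 171); (3, 150, NULL); (6, 120, NULL); (7, 300, NULL); (8, 120, NULL); (8, 150, NULL)

Joins associate left-to-right: venues LEFT JOIN bridge on venue_id gives 6 intermediate row(s).
Then LEFT JOIN `bookings t3` on tag_id: each of those 6 rows is kept; rows whose t2.tag_id has no match in t3 get NULL for t3's columns.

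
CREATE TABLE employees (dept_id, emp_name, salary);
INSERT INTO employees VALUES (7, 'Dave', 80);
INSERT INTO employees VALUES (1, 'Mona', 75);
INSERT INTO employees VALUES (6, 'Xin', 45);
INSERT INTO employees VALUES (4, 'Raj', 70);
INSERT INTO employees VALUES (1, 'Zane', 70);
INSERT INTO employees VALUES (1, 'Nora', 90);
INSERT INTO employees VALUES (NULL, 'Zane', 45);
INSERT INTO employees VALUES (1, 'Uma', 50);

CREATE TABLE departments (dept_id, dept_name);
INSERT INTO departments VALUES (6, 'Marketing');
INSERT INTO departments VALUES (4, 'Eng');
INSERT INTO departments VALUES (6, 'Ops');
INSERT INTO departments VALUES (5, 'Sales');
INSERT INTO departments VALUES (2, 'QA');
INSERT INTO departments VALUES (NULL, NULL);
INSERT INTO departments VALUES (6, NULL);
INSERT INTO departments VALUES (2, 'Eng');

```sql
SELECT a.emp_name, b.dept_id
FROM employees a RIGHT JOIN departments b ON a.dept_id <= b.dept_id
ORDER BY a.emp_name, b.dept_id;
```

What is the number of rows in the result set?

RIGHT JOIN keeps every row from `departments`; unmatched rows get NULL for `employees`'s columns.
Matching on a.dept_id <= b.dept_id. A NULL in a compared column never satisfies the condition.
Matched pairs: 36; unmatched b rows kept: 1.
Total: 36 matched + 1 padded = 37 rows.

37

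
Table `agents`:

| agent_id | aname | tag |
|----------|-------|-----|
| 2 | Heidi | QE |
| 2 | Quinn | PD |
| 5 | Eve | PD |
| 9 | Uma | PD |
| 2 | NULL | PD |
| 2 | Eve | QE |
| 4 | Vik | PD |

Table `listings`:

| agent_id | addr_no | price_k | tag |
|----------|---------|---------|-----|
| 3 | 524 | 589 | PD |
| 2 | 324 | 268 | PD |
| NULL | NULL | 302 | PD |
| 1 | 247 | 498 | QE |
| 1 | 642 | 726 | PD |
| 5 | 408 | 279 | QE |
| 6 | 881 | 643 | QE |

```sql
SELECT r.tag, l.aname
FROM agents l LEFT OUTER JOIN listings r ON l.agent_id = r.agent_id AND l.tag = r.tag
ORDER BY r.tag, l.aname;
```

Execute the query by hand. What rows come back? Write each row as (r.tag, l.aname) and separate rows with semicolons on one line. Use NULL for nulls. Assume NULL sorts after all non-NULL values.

(PD, Quinn); (PD, NULL); (NULL, Eve); (NULL, Eve); (NULL, Heidi); (NULL, Uma); (NULL, Vik)

LEFT JOIN keeps every row from `agents`; unmatched rows get NULL for `listings`'s columns.
Matching on l.agent_id = r.agent_id AND l.tag = r.tag. A NULL in a compared column never satisfies the condition.
- l (agent_id=2, tag=QE) has no partner → padded with NULL.
- l (agent_id=2, tag=PD) pairs with 1 row(s) of r.
- l (agent_id=5, tag=PD) has no partner → padded with NULL.
- l (agent_id=9, tag=PD) has no partner → padded with NULL.
- l (agent_id=2, tag=PD) pairs with 1 row(s) of r.
- l (agent_id=2, tag=QE) has no partner → padded with NULL.
- l (agent_id=4, tag=PD) has no partner → padded with NULL.
After projecting and ordering:
r.tag | l.aname
PD | Quinn
PD | NULL
NULL | Eve
NULL | Eve
NULL | Heidi
NULL | Uma
NULL | Vik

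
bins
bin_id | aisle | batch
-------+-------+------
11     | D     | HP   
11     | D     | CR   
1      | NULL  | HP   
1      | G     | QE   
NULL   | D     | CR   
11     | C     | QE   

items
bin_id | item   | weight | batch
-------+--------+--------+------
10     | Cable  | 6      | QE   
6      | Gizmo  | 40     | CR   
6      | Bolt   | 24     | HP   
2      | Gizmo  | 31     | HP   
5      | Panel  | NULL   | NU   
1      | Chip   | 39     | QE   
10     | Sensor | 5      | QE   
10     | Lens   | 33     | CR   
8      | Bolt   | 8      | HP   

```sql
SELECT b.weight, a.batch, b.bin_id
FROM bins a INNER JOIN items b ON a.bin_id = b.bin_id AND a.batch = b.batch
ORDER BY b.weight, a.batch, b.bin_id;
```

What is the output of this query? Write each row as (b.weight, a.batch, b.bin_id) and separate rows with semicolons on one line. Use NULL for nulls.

(39, QE, 1)

INNER JOIN keeps only pairs where the ON condition holds.
Matching on a.bin_id = b.bin_id AND a.batch = b.batch. A NULL in a compared column never satisfies the condition.
- a row (bin_id=11, batch=HP): no match → dropped.
- a row (bin_id=11, batch=CR): no match → dropped.
- a row (bin_id=1, batch=HP): no match → dropped.
- a row (bin_id=1, batch=QE): matches 1 b row(s) → 1 output row(s).
- a row (bin_id=NULL, batch=CR): no match → dropped.
- a row (bin_id=11, batch=QE): no match → dropped.
After projecting and ordering:
b.weight | a.batch | b.bin_id
39 | QE | 1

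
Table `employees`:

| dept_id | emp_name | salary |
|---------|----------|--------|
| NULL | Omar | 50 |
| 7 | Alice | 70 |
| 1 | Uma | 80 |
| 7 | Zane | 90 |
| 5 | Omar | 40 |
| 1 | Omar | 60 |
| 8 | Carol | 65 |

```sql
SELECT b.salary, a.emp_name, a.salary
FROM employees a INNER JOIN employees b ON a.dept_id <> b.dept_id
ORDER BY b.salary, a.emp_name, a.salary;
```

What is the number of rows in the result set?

26

INNER JOIN keeps only pairs where the ON condition holds.
Matching on a.dept_id <> b.dept_id. A NULL in a compared column never satisfies the condition.
Matched pairs: 26.
Total: 26 rows.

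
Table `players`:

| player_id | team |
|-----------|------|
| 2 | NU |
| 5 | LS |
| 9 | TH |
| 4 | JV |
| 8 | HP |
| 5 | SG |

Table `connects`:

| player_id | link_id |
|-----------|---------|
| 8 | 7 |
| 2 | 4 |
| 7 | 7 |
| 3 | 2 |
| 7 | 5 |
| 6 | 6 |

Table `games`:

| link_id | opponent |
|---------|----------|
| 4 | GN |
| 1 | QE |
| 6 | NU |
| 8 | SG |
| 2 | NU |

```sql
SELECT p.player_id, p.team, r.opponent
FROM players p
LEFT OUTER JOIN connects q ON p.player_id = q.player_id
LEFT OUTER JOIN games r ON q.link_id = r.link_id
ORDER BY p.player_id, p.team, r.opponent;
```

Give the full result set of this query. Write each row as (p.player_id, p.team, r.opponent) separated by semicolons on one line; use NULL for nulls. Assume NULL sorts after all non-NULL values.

(2, NU, GN); (4, JV, NULL); (5, LS, NULL); (5, SG, NULL); (8, HP, NULL); (9, TH, NULL)

Step 1 — p LEFT JOIN q on player_id → 6 row(s).
Then LEFT JOIN `games r` on link_id: each of those 6 rows is kept; rows whose q.link_id has no match in r get NULL for r's columns.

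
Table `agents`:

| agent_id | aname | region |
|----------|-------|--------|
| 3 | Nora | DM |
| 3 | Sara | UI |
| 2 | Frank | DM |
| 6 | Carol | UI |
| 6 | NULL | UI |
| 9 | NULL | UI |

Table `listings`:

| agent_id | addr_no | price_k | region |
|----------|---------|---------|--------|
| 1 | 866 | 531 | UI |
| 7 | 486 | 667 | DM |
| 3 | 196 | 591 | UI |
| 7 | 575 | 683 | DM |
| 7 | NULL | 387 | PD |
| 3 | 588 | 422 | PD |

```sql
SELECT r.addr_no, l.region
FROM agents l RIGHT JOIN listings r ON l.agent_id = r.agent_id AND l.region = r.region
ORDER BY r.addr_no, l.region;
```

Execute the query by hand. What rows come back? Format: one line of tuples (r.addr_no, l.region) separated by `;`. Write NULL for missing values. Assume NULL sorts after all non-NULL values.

(196, UI); (486, NULL); (575, NULL); (588, NULL); (866, NULL); (NULL, NULL)

RIGHT JOIN keeps every row from `listings`; unmatched rows get NULL for `agents`'s columns.
Matching on l.agent_id = r.agent_id AND l.region = r.region.
- l[0] agent_id=3, region=DM → no match.
- l[1] agent_id=3, region=UI → 1 match(es) in r → 1 row(s).
- l[2] agent_id=2, region=DM → no match.
- l[3] agent_id=6, region=UI → no match.
- l[4] agent_id=6, region=UI → no match.
- l[5] agent_id=9, region=UI → no match.
- 5 r row(s) had no l match → kept, l columns NULL.
After projecting and ordering:
r.addr_no | l.region
196 | UI
486 | NULL
575 | NULL
588 | NULL
866 | NULL
NULL | NULL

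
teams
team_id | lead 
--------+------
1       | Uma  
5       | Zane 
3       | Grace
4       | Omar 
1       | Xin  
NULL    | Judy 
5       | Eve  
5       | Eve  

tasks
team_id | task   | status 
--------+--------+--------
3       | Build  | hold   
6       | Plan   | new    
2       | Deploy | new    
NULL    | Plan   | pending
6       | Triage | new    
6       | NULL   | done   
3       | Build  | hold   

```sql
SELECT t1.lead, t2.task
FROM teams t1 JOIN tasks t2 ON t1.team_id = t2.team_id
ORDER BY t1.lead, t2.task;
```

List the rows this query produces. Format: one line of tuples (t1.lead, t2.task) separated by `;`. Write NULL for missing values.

INNER JOIN keeps only pairs where the ON condition holds.
Matching on t1.team_id = t2.team_id. A NULL in a compared column never satisfies the condition.
- t1[0] team_id=1 → no match; dropped.
- t1[1] team_id=5 → no match; dropped.
- t1[2] team_id=3 → 2 match(es) in t2 → 2 row(s).
- t1[3] team_id=4 → no match; dropped.
- t1[4] team_id=1 → no match; dropped.
- t1[5] team_id=NULL → no match; dropped.
- t1[6] team_id=5 → no match; dropped.
- t1[7] team_id=5 → no match; dropped.
After projecting and ordering:
t1.lead | t2.task
Grace | Build
Grace | Build

(Grace, Build); (Grace, Build)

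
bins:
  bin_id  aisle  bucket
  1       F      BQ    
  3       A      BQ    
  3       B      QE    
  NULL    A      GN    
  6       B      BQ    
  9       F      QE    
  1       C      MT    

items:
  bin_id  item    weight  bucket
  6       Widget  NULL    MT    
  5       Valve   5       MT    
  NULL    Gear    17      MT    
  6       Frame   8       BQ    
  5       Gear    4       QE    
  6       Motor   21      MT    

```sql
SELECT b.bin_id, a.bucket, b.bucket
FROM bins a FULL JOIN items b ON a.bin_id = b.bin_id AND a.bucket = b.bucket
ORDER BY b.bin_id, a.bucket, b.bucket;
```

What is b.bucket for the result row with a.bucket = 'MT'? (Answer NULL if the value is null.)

NULL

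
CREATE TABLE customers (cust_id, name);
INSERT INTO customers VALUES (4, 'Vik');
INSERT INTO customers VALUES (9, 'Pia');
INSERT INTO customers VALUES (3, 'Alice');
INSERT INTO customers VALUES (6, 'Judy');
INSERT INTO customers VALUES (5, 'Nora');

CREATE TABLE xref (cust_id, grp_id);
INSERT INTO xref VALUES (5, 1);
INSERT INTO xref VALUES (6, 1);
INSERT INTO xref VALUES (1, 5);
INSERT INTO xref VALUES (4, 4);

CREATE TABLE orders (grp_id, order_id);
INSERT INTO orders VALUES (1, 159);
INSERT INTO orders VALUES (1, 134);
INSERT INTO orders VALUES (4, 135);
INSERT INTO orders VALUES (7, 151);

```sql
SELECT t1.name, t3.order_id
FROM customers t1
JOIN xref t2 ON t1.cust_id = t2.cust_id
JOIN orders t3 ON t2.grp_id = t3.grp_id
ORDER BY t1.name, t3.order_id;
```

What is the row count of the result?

5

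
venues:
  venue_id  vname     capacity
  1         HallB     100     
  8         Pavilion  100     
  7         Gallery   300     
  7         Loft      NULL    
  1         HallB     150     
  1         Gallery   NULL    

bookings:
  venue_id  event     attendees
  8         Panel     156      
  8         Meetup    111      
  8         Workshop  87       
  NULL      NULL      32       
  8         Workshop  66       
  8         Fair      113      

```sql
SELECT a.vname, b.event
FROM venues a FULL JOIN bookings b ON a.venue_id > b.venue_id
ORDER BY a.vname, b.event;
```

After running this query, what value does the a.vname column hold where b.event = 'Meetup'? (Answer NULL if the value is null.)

NULL

FULL OUTER JOIN keeps every row from both sides; unmatched rows get NULL for the other side's columns.
Matching on a.venue_id > b.venue_id. A NULL in a compared column never satisfies the condition.
- a row (venue_id=1): no match → kept, b columns NULL.
- a row (venue_id=8): no match → kept, b columns NULL.
- a row (venue_id=7): no match → kept, b columns NULL.
- a row (venue_id=7): no match → kept, b columns NULL.
- a row (venue_id=1): no match → kept, b columns NULL.
- a row (venue_id=1): no match → kept, b columns NULL.
- 6 b row(s) had no a match → kept, a columns NULL.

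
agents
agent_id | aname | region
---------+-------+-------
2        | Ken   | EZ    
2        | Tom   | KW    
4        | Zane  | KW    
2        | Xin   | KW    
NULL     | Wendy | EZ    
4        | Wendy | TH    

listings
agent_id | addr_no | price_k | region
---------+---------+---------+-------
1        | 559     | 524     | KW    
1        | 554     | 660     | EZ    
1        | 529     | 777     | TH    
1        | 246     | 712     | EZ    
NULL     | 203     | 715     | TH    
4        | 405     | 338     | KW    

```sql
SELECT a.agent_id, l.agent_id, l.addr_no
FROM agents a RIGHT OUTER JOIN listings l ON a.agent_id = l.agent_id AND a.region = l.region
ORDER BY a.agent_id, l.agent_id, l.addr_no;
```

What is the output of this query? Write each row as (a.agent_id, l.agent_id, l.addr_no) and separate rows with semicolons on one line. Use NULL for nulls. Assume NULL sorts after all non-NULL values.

(4, 4, 405); (NULL, 1, 246); (NULL, 1, 529); (NULL, 1, 554); (NULL, 1, 559); (NULL, NULL, 203)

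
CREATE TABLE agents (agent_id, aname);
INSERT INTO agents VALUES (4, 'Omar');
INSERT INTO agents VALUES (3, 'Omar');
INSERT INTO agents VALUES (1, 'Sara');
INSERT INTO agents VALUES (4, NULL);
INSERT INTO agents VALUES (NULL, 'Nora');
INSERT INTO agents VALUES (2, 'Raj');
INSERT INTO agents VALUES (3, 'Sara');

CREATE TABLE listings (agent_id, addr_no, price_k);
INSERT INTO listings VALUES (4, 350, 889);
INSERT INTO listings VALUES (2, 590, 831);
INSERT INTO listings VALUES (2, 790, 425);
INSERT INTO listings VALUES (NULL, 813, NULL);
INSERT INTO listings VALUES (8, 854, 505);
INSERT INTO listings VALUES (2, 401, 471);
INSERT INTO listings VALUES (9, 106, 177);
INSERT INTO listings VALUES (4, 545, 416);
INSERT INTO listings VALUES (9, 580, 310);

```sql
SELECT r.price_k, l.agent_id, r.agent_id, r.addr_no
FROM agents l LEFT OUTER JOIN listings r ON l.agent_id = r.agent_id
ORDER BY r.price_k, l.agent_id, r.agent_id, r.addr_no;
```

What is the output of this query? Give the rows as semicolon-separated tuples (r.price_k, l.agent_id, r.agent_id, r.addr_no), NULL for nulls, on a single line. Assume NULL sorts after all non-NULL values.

LEFT JOIN keeps every row from `agents`; unmatched rows get NULL for `listings`'s columns.
Matching on l.agent_id = r.agent_id. A NULL in a compared column never satisfies the condition.
- l row (agent_id=4): matches 2 r row(s) → 2 output row(s).
- l row (agent_id=3): no match → kept, r columns NULL.
- l row (agent_id=1): no match → kept, r columns NULL.
- l row (agent_id=4): matches 2 r row(s) → 2 output row(s).
- l row (agent_id=NULL): no match → kept, r columns NULL.
- l row (agent_id=2): matches 3 r row(s) → 3 output row(s).
- l row (agent_id=3): no match → kept, r columns NULL.

(416, 4, 4, 545); (416, 4, 4, 545); (425, 2, 2, 790); (471, 2, 2, 401); (831, 2, 2, 590); (889, 4, 4, 350); (889, 4, 4, 350); (NULL, 1, NULL, NULL); (NULL, 3, NULL, NULL); (NULL, 3, NULL, NULL); (NULL, NULL, NULL, NULL)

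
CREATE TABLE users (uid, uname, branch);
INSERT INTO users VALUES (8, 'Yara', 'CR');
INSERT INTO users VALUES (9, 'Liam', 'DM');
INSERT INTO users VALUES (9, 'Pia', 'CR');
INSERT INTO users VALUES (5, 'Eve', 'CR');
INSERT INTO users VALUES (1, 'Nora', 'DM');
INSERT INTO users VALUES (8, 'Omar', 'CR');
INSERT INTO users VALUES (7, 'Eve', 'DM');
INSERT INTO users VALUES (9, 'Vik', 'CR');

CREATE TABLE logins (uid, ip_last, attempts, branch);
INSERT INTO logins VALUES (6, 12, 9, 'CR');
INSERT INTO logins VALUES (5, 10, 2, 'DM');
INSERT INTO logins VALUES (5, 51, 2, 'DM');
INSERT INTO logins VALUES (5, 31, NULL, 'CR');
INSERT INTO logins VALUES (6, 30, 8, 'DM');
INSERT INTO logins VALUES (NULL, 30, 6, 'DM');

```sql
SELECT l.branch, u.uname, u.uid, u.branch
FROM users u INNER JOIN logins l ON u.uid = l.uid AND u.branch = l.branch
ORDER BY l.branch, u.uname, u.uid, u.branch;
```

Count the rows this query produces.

INNER JOIN keeps only pairs where the ON condition holds.
Matching on u.uid = l.uid AND u.branch = l.branch. A NULL in a compared column never satisfies the condition.
Matched pairs: 1.
Total: 1 rows.

1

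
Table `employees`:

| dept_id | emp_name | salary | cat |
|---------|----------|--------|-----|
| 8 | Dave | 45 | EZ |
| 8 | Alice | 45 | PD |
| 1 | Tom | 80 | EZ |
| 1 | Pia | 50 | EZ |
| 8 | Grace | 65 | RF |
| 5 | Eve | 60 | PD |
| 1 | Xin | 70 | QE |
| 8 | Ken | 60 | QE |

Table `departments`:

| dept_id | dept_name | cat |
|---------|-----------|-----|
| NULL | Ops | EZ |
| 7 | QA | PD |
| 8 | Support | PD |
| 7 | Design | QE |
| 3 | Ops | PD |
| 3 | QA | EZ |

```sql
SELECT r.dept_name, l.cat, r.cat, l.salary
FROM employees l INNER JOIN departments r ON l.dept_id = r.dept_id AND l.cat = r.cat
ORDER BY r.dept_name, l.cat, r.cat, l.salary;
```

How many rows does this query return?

INNER JOIN keeps only pairs where the ON condition holds.
Matching on l.dept_id = r.dept_id AND l.cat = r.cat. A NULL in a compared column never satisfies the condition.
- l[0] dept_id=8, cat=EZ → no match; dropped.
- l[1] dept_id=8, cat=PD → 1 match(es) in r → 1 row(s).
- l[2] dept_id=1, cat=EZ → no match; dropped.
- l[3] dept_id=1, cat=EZ → no match; dropped.
- l[4] dept_id=8, cat=RF → no match; dropped.
- l[5] dept_id=5, cat=PD → no match; dropped.
- l[6] dept_id=1, cat=QE → no match; dropped.
- l[7] dept_id=8, cat=QE → no match; dropped.
Total: 1 rows.

1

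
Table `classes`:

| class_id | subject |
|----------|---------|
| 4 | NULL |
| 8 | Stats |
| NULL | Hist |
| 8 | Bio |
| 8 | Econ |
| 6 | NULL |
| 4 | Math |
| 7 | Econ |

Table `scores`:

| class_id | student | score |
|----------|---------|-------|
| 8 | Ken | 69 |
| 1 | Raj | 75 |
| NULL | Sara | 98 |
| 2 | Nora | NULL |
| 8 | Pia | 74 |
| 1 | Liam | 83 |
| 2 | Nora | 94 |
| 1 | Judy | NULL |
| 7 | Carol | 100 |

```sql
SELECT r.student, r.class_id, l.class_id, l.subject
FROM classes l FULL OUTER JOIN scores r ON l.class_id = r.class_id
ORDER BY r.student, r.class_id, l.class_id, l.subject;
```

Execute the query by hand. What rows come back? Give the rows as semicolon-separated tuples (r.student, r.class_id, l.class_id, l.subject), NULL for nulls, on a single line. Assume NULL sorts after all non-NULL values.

(Carol, 7, 7, Econ); (Judy, 1, NULL, NULL); (Ken, 8, 8, Bio); (Ken, 8, 8, Econ); (Ken, 8, 8, Stats); (Liam, 1, NULL, NULL); (Nora, 2, NULL, NULL); (Nora, 2, NULL, NULL); (Pia, 8, 8, Bio); (Pia, 8, 8, Econ); (Pia, 8, 8, Stats); (Raj, 1, NULL, NULL); (Sara, NULL, NULL, NULL); (NULL, NULL, 4, Math); (NULL, NULL, 4, NULL); (NULL, NULL, 6, NULL); (NULL, NULL, NULL, Hist)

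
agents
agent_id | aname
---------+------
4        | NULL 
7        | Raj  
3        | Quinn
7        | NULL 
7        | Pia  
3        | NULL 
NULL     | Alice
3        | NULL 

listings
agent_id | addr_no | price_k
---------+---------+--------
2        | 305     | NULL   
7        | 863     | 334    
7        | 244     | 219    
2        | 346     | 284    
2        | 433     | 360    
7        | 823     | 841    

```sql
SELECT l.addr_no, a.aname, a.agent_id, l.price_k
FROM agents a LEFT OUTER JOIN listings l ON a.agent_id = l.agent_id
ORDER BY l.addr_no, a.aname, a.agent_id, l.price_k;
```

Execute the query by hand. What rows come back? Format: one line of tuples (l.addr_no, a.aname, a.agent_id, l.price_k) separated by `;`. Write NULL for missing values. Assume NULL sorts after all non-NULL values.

(244, Pia, 7, 219); (244, Raj, 7, 219); (244, NULL, 7, 219); (823, Pia, 7, 841); (823, Raj, 7, 841); (823, NULL, 7, 841); (863, Pia, 7, 334); (863, Raj, 7, 334); (863, NULL, 7, 334); (NULL, Alice, NULL, NULL); (NULL, Quinn, 3, NULL); (NULL, NULL, 3, NULL); (NULL, NULL, 3, NULL); (NULL, NULL, 4, NULL)

LEFT JOIN keeps every row from `agents`; unmatched rows get NULL for `listings`'s columns.
Matching on a.agent_id = l.agent_id. A NULL in a compared column never satisfies the condition.
- a (agent_id=4) has no partner → padded with NULL.
- a (agent_id=7) pairs with 3 row(s) of l.
- a (agent_id=3) has no partner → padded with NULL.
- a (agent_id=7) pairs with 3 row(s) of l.
- a (agent_id=7) pairs with 3 row(s) of l.
- a (agent_id=3) has no partner → padded with NULL.
- a (agent_id=NULL) has no partner → padded with NULL.
- a (agent_id=3) has no partner → padded with NULL.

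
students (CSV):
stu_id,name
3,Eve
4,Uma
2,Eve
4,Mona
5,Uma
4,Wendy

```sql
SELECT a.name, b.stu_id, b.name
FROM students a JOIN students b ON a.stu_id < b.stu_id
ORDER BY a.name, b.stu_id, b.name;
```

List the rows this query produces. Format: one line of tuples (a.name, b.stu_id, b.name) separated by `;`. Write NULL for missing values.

INNER JOIN keeps only pairs where the ON condition holds.
Matching on a.stu_id < b.stu_id.
- a row (stu_id=3): matches 4 b row(s) → 4 output row(s).
- a row (stu_id=4): matches 1 b row(s) → 1 output row(s).
- a row (stu_id=2): matches 5 b row(s) → 5 output row(s).
- a row (stu_id=4): matches 1 b row(s) → 1 output row(s).
- a row (stu_id=5): no match → dropped.
- a row (stu_id=4): matches 1 b row(s) → 1 output row(s).

(Eve, 3, Eve); (Eve, 4, Mona); (Eve, 4, Mona); (Eve, 4, Uma); (Eve, 4, Uma); (Eve, 4, Wendy); (Eve, 4, Wendy); (Eve, 5, Uma); (Eve, 5, Uma); (Mona, 5, Uma); (Uma, 5, Uma); (Wendy, 5, Uma)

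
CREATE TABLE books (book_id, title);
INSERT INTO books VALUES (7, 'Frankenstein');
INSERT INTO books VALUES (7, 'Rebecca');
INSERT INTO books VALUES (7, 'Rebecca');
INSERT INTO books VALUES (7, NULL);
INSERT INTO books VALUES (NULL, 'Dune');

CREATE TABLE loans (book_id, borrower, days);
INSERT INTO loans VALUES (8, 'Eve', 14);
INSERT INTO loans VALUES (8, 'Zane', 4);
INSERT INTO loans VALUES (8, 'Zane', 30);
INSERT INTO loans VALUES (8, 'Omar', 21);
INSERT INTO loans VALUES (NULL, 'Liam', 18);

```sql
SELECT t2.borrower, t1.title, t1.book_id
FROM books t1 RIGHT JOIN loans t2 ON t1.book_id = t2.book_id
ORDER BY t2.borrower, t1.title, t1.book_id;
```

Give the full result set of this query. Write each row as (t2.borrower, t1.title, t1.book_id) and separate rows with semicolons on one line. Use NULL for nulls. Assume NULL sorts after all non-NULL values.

(Eve, NULL, NULL); (Liam, NULL, NULL); (Omar, NULL, NULL); (Zane, NULL, NULL); (Zane, NULL, NULL)

RIGHT JOIN keeps every row from `loans`; unmatched rows get NULL for `books`'s columns.
Matching on t1.book_id = t2.book_id. A NULL in a compared column never satisfies the condition.
- t1 row (book_id=7): no match.
- t1 row (book_id=7): no match.
- t1 row (book_id=7): no match.
- t1 row (book_id=7): no match.
- t1 row (book_id=NULL): no match.
- 5 row(s) from t2 found no t1 partner → padded with NULL.
After projecting and ordering:
t2.borrower | t1.title | t1.book_id
Eve | NULL | NULL
Liam | NULL | NULL
Omar | NULL | NULL
Zane | NULL | NULL
Zane | NULL | NULL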